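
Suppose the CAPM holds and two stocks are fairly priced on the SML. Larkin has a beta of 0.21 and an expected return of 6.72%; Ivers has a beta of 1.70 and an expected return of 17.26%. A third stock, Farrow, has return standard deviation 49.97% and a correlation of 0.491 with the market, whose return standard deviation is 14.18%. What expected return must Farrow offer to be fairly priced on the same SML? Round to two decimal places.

MRP = (17.26% − 6.72%) / (1.70 − 0.21) = 7.0738%
R_f = 6.72% − 0.21 × 7.0738% = 5.2345%
β_Farrow = ρ·σ_i/σ_m = 0.491 × 49.97 / 14.18 = 1.7303
E(R_Farrow) = R_f + β × MRP = 5.2345% + 1.7303 × 7.0738% = 17.47%

17.47%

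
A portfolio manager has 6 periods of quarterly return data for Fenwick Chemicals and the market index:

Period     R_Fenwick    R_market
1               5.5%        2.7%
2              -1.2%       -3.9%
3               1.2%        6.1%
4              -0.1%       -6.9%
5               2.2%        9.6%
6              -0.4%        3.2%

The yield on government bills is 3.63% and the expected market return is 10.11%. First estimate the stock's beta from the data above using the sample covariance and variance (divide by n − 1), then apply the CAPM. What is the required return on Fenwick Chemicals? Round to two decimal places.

Mean R_i = (5.5 − 1.2 + 1.2 − 0.1 + 2.2 − 0.4) / 6 = 1.2000%
Mean R_m = (2.7 − 3.9 + 6.1 − 6.9 + 9.6 + 3.2) / 6 = 1.8000%
Σ(R_i − R̄_i)(R_m − R̄_m) = 34.4200  ⇒  Cov = 34.4200 / 5 = 6.8840
Σ(R_m − R̄_m)² = 190.2800  ⇒  Var(R_m) = 190.2800 / 5 = 38.0560
β = Cov / Var(R_m) = 6.8840 / 38.0560 = 0.1809
MRP = 10.11% − 3.63% = 6.48%
E(R) = R_f + β × MRP = 3.63% + 0.1809 × 6.48% = 4.80%

4.80%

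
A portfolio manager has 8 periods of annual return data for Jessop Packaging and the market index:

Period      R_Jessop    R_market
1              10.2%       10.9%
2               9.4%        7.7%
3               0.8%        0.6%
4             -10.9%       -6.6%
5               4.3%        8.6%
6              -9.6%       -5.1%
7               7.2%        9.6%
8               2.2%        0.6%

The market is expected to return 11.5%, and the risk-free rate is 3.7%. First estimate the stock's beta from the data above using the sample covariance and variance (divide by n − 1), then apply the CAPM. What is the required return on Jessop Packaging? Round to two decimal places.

12.44%

Mean R_i = (10.2 + 9.4 + 0.8 − 10.9 + 4.3 − 9.6 + 7.2 + 2.2) / 8 = 1.7000%
Mean R_m = (10.9 + 7.7 + 0.6 − 6.6 + 8.6 − 5.1 + 9.6 + 0.6) / 8 = 3.2875%
Σ(R_i − R̄_i)(R_m − R̄_m) = 367.6500  ⇒  Cov = 367.6500 / 7 = 52.5214
Σ(R_m − R̄_m)² = 328.0488  ⇒  Var(R_m) = 328.0488 / 7 = 46.8641
β = Cov / Var(R_m) = 52.5214 / 46.8641 = 1.1207
MRP = 11.5% − 3.7% = 7.80%
E(R) = R_f + β × MRP = 3.7% + 1.1207 × 7.8% = 12.44%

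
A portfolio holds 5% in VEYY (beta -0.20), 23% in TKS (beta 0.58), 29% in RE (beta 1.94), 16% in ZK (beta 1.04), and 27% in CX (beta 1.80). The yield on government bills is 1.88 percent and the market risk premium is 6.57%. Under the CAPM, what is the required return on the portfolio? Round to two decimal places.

β_P = Σ w_i β_i = 0.05×-0.20 + 0.23×0.58 + 0.29×1.94 + 0.16×1.04 + 0.27×1.80 = 1.3384
E(R_P) = R_f + β_P × MRP = 1.88% + 1.3384 × 6.57% = 10.67%

10.67%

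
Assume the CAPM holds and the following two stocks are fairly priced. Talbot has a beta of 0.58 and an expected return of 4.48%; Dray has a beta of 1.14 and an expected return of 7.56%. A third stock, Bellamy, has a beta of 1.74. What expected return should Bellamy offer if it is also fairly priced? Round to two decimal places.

10.86%

MRP (SML slope) = (7.56% − 4.48%) / (1.14 − 0.58) = 3.08% / 0.56 = 5.5000%
R_f (intercept) = 4.48% − 0.58 × 5.5000% = 1.2900%
E(R_Bellamy) = R_f + β × MRP = 1.2900% + 1.74 × 5.5000% = 10.86%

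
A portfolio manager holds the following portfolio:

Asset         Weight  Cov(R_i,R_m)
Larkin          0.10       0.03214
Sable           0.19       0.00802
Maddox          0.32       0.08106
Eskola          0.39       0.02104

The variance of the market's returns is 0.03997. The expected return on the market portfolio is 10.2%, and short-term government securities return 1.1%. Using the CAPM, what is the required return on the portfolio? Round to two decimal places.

β_Larkin = 0.03214 / 0.03997 = 0.8041
β_Sable = 0.00802 / 0.03997 = 0.2007
β_Maddox = 0.08106 / 0.03997 = 2.0280
β_Eskola = 0.02104 / 0.03997 = 0.5264
β_P = Σ w_i β_i = 0.10×0.8041 + 0.19×0.2007 + 0.32×2.0280 + 0.39×0.5264 = 0.9728
MRP = 10.2% − 1.1% = 9.10%
E(R_P) = R_f + β_P × MRP = 1.1% + 0.9728 × 9.1% = 9.95%

9.95%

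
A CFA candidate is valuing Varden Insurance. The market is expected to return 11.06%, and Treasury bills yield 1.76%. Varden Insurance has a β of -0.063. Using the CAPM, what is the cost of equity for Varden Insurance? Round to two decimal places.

1.17%

Market risk premium = E(R_m) − R_f = 11.06% − 1.76% = 9.30%
E(R) = R_f + β × MRP = 1.76% + -0.063 × 9.30% = 1.17%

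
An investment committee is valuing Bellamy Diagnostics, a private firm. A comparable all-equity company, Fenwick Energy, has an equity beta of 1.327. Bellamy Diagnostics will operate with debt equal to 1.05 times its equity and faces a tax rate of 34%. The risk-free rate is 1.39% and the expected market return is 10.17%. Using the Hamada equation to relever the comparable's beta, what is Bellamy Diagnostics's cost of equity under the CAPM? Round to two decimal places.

21.12%

β_L = β_U × [1 + (1 − t)(D/E)] = 1.327 × [1 + (1 − 0.34) × 1.05]
    = 1.327 × [1 + 0.66 × 1.05] = 1.327 × 1.6930 = 2.2466
MRP = 10.17% − 1.39% = 8.78%
E(R) = R_f + β_L × MRP = 1.39% + 2.2466 × 8.78% = 21.12%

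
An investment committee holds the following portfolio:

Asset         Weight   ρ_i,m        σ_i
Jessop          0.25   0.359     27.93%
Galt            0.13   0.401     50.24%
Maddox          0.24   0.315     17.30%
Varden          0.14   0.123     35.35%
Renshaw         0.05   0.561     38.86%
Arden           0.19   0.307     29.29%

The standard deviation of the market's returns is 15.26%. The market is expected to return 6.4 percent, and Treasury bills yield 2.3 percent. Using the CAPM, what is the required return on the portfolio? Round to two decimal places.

4.94%

β_Jessop = 0.359 × 27.93% / 15.26% = 0.6571
β_Galt = 0.401 × 50.24% / 15.26% = 1.3202
β_Maddox = 0.315 × 17.30% / 15.26% = 0.3571
β_Varden = 0.123 × 35.35% / 15.26% = 0.2849
β_Renshaw = 0.561 × 38.86% / 15.26% = 1.4286
β_Arden = 0.307 × 29.29% / 15.26% = 0.5893
β_P = Σ w_i β_i = 0.25×0.6571 + 0.13×1.3202 + 0.24×0.3571 + 0.14×0.2849 + 0.05×1.4286 + 0.19×0.5893 = 0.6449
MRP = 6.4% − 2.3% = 4.10%
E(R_P) = R_f + β_P × MRP = 2.3% + 0.6449 × 4.1% = 4.94%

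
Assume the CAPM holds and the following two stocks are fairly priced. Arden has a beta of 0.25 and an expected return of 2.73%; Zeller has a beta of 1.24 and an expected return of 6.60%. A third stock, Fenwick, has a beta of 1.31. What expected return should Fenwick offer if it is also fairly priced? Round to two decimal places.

MRP (SML slope) = (6.60% − 2.73%) / (1.24 − 0.25) = 3.87% / 0.99 = 3.9091%
R_f (intercept) = 2.73% − 0.25 × 3.9091% = 1.7527%
E(R_Fenwick) = R_f + β × MRP = 1.7527% + 1.31 × 3.9091% = 6.87%

6.87%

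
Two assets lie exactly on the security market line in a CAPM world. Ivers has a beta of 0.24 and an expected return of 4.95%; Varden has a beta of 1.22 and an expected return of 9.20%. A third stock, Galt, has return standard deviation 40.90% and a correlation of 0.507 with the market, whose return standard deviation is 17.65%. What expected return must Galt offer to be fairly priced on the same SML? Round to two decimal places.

MRP = (9.20% − 4.95%) / (1.22 − 0.24) = 4.3367%
R_f = 4.95% − 0.24 × 4.3367% = 3.9092%
β_Galt = ρ·σ_i/σ_m = 0.507 × 40.90 / 17.65 = 1.1749
E(R_Galt) = R_f + β × MRP = 3.9092% + 1.1749 × 4.3367% = 9.00%

9.00%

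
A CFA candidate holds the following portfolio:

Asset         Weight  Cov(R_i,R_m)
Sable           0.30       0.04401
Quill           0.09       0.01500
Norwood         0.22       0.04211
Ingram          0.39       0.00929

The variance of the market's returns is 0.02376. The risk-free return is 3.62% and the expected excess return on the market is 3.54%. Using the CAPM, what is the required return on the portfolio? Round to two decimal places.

β_Sable = 0.04401 / 0.02376 = 1.8523
β_Quill = 0.01500 / 0.02376 = 0.6313
β_Norwood = 0.04211 / 0.02376 = 1.7723
β_Ingram = 0.00929 / 0.02376 = 0.3910
β_P = Σ w_i β_i = 0.30×1.8523 + 0.09×0.6313 + 0.22×1.7723 + 0.39×0.3910 = 1.1549
E(R_P) = R_f + β_P × MRP = 3.62% + 1.1549 × 3.54% = 7.71%

7.71%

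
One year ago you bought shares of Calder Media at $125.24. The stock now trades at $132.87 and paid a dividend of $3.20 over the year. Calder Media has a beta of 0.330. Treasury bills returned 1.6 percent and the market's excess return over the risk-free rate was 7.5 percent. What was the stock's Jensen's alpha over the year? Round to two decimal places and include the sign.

+4.57%

Realised HPR = (P1 + D1 − P0) / P0 = (132.87 + 3.20 − 125.24) / 125.24 = 10.83 / 125.24 = 8.6474%
CAPM required = R_f + β·MRP = 1.6% + 0.330 × 7.5% = 4.0750%
α = realised − required = 8.6474% − 4.0750% = +4.57%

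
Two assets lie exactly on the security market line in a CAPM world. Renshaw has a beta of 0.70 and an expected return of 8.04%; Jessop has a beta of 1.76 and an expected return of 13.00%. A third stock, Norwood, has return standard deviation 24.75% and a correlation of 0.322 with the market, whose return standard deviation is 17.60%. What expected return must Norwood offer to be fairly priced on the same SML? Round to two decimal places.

6.88%

MRP = (13.00% − 8.04%) / (1.76 − 0.70) = 4.6792%
R_f = 8.04% − 0.70 × 4.6792% = 4.7646%
β_Norwood = ρ·σ_i/σ_m = 0.322 × 24.75 / 17.60 = 0.4528
E(R_Norwood) = R_f + β × MRP = 4.7646% + 0.4528 × 4.6792% = 6.88%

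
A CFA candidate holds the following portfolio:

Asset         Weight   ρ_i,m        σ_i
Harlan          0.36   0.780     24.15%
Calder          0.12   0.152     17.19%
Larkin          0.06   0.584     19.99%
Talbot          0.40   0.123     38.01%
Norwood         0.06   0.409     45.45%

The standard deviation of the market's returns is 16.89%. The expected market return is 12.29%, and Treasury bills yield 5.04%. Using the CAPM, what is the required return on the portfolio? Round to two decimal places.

9.67%

β_Harlan = 0.780 × 24.15% / 16.89% = 1.1153
β_Calder = 0.152 × 17.19% / 16.89% = 0.1547
β_Larkin = 0.584 × 19.99% / 16.89% = 0.6912
β_Talbot = 0.123 × 38.01% / 16.89% = 0.2768
β_Norwood = 0.409 × 45.45% / 16.89% = 1.1006
β_P = Σ w_i β_i = 0.36×1.1153 + 0.12×0.1547 + 0.06×0.6912 + 0.40×0.2768 + 0.06×1.1006 = 0.6383
MRP = 12.29% − 5.04% = 7.25%
E(R_P) = R_f + β_P × MRP = 5.04% + 0.6383 × 7.25% = 9.67%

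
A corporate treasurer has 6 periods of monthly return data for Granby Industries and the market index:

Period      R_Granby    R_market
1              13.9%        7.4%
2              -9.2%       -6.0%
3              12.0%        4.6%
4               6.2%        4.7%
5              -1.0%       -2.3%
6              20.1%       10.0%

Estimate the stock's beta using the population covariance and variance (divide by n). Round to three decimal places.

Mean R_i = (13.9 − 9.2 + 12.0 + 6.2 − 1.0 + 20.1) / 6 = 7.0000%
Mean R_m = (7.4 − 6.0 + 4.6 + 4.7 − 2.3 + 10.0) / 6 = 3.0667%
Σ(R_i − R̄_i)(R_m − R̄_m) = 316.9000  ⇒  Cov = 316.9000 / 6 = 52.8167
Σ(R_m − R̄_m)² = 182.8733  ⇒  Var(R_m) = 182.8733 / 6 = 30.4789
β = Cov / Var(R_m) = 52.8167 / 30.4789 = 1.7329

1.733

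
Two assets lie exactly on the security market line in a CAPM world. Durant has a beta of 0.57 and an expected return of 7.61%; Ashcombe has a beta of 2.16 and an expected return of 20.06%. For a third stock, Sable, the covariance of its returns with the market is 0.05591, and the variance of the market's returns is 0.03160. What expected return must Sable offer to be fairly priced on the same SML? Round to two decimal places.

MRP = (20.06% − 7.61%) / (2.16 − 0.57) = 7.8302%
R_f = 7.61% − 0.57 × 7.8302% = 3.1468%
β_Sable = Cov / Var(R_m) = 0.05591 / 0.03160 = 1.7693
E(R_Sable) = R_f + β × MRP = 3.1468% + 1.7693 × 7.8302% = 17.00%

17.00%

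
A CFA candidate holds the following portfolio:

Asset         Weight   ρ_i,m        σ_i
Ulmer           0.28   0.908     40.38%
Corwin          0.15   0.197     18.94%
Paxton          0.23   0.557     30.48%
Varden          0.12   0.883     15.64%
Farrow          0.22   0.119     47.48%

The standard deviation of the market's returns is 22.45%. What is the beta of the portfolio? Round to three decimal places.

β_Ulmer = 0.908 × 40.38% / 22.45% = 1.6332
β_Corwin = 0.197 × 18.94% / 22.45% = 0.1662
β_Paxton = 0.557 × 30.48% / 22.45% = 0.7562
β_Varden = 0.883 × 15.64% / 22.45% = 0.6152
β_Farrow = 0.119 × 47.48% / 22.45% = 0.2517
β_P = Σ w_i β_i = 0.28×1.6332 + 0.15×0.1662 + 0.23×0.7562 + 0.12×0.6152 + 0.22×0.2517 = 0.7854

0.785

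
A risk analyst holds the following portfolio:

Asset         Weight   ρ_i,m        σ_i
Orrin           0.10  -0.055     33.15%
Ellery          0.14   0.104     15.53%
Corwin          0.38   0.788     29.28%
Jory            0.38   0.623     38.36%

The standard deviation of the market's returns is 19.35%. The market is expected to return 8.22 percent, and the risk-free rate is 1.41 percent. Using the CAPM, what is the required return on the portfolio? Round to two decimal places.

7.71%

β_Orrin = -0.055 × 33.15% / 19.35% = -0.0942
β_Ellery = 0.104 × 15.53% / 19.35% = 0.0835
β_Corwin = 0.788 × 29.28% / 19.35% = 1.1924
β_Jory = 0.623 × 38.36% / 19.35% = 1.2351
β_P = Σ w_i β_i = 0.10×-0.0942 + 0.14×0.0835 + 0.38×1.1924 + 0.38×1.2351 = 0.9247
MRP = 8.22% − 1.41% = 6.81%
E(R_P) = R_f + β_P × MRP = 1.41% + 0.9247 × 6.81% = 7.71%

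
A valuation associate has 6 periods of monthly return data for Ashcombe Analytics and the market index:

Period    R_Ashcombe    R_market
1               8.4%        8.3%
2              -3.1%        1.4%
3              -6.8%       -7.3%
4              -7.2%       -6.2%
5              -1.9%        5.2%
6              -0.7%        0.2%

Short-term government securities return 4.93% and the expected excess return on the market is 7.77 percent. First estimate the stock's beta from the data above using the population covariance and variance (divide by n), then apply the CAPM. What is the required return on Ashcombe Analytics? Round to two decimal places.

11.20%

Mean R_i = (8.4 − 3.1 − 6.8 − 7.2 − 1.9 − 0.7) / 6 = -1.8833%
Mean R_m = (8.3 + 1.4 − 7.3 − 6.2 + 5.2 + 0.2) / 6 = 0.2667%
Σ(R_i − R̄_i)(R_m − R̄_m) = 152.6533  ⇒  Cov = 152.6533 / 6 = 25.4422
Σ(R_m − R̄_m)² = 189.2333  ⇒  Var(R_m) = 189.2333 / 6 = 31.5389
β = Cov / Var(R_m) = 25.4422 / 31.5389 = 0.8067
E(R) = R_f + β × MRP = 4.93% + 0.8067 × 7.77% = 11.20%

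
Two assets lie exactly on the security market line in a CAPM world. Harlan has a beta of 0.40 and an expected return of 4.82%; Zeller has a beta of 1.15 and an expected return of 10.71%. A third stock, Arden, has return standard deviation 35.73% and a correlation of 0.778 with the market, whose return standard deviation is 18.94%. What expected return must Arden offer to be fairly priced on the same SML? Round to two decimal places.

13.20%

MRP = (10.71% − 4.82%) / (1.15 − 0.40) = 7.8533%
R_f = 4.82% − 0.40 × 7.8533% = 1.6787%
β_Arden = ρ·σ_i/σ_m = 0.778 × 35.73 / 18.94 = 1.4677
E(R_Arden) = R_f + β × MRP = 1.6787% + 1.4677 × 7.8533% = 13.20%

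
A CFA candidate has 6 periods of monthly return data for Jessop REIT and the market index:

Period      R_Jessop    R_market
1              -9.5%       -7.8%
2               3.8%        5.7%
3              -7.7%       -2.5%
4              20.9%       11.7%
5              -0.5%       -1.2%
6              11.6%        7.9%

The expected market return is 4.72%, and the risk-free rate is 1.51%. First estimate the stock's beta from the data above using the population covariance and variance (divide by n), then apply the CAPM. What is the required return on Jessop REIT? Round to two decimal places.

Mean R_i = (-9.5 + 3.8 − 7.7 + 20.9 − 0.5 + 11.6) / 6 = 3.1000%
Mean R_m = (-7.8 + 5.7 − 2.5 + 11.7 − 1.2 + 7.9) / 6 = 2.3000%
Σ(R_i − R̄_i)(R_m − R̄_m) = 409.0000  ⇒  Cov = 409.0000 / 6 = 68.1667
Σ(R_m − R̄_m)² = 268.5800  ⇒  Var(R_m) = 268.5800 / 6 = 44.7633
β = Cov / Var(R_m) = 68.1667 / 44.7633 = 1.5228
MRP = 4.72% − 1.51% = 3.21%
E(R) = R_f + β × MRP = 1.51% + 1.5228 × 3.21% = 6.40%

6.40%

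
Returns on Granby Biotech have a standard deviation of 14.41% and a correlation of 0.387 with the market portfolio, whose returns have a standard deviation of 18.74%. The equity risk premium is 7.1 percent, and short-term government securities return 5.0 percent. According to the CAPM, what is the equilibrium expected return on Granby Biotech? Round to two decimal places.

7.11%

β = ρ × σ_i / σ_m = 0.387 × 14.41% / 18.74% = 0.2976
E(R) = 5.0% + 0.2976 × 7.1% = 7.11%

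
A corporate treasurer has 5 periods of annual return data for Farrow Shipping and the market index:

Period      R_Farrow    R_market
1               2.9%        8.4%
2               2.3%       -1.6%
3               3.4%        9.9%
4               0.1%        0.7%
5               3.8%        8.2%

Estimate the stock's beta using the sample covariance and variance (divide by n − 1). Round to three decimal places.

Mean R_i = (2.9 + 2.3 + 3.4 + 0.1 + 3.8) / 5 = 2.5000%
Mean R_m = (8.4 − 1.6 + 9.9 + 0.7 + 8.2) / 5 = 5.1200%
Σ(R_i − R̄_i)(R_m − R̄_m) = 21.5700  ⇒  Cov = 21.5700 / 4 = 5.3925
Σ(R_m − R̄_m)² = 107.7880  ⇒  Var(R_m) = 107.7880 / 4 = 26.9470
β = Cov / Var(R_m) = 5.3925 / 26.9470 = 0.2001

0.200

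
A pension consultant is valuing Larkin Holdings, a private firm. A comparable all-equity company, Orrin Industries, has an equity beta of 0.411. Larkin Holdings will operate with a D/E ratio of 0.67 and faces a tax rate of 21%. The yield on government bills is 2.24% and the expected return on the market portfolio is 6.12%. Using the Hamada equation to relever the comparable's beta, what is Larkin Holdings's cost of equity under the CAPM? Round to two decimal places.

β_L = β_U × [1 + (1 − t)(D/E)] = 0.411 × [1 + (1 − 0.21) × 0.67]
    = 0.411 × [1 + 0.79 × 0.67] = 0.411 × 1.5293 = 0.6285
MRP = 6.12% − 2.24% = 3.88%
E(R) = R_f + β_L × MRP = 2.24% + 0.6285 × 3.88% = 4.68%

4.68%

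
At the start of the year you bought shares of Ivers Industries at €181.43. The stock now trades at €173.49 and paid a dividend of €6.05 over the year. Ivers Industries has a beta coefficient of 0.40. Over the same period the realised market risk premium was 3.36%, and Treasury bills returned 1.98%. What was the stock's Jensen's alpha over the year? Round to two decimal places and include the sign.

-4.37%

Realised HPR = (P1 + D1 − P0) / P0 = (173.49 + 6.05 − 181.43) / 181.43 = -1.89 / 181.43 = -1.0417%
CAPM required = R_f + β·MRP = 1.98% + 0.40 × 3.36% = 3.3240%
α = realised − required = -1.0417% − 3.3240% = -4.37%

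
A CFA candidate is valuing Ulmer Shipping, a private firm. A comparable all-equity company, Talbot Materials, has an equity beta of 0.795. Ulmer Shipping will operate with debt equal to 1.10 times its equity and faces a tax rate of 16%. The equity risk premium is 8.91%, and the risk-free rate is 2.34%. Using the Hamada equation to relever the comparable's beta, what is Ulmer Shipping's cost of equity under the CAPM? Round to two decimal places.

β_L = β_U × [1 + (1 − t)(D/E)] = 0.795 × [1 + (1 − 0.16) × 1.10]
    = 0.795 × [1 + 0.84 × 1.10] = 0.795 × 1.9240 = 1.5296
E(R) = R_f + β_L × MRP = 2.34% + 1.5296 × 8.91% = 15.97%

15.97%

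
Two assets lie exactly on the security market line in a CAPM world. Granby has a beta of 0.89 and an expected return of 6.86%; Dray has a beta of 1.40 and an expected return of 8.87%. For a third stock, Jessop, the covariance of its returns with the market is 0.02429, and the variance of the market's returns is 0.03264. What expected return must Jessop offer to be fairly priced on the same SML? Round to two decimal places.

MRP = (8.87% − 6.86%) / (1.40 − 0.89) = 3.9412%
R_f = 6.86% − 0.89 × 3.9412% = 3.3523%
β_Jessop = Cov / Var(R_m) = 0.02429 / 0.03264 = 0.7442
E(R_Jessop) = R_f + β × MRP = 3.3523% + 0.7442 × 3.9412% = 6.29%

6.29%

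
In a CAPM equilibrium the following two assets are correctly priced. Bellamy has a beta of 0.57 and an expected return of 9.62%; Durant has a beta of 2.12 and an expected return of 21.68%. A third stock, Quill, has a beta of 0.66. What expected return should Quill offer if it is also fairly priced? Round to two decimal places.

MRP (SML slope) = (21.68% − 9.62%) / (2.12 − 0.57) = 12.06% / 1.55 = 7.7806%
R_f (intercept) = 9.62% − 0.57 × 7.7806% = 5.1851%
E(R_Quill) = R_f + β × MRP = 5.1851% + 0.66 × 7.7806% = 10.32%

10.32%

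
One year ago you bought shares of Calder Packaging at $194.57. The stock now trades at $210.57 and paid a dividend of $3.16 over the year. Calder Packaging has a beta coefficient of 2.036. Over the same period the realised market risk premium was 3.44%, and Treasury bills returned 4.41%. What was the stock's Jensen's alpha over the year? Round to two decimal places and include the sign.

-1.57%

Realised HPR = (P1 + D1 − P0) / P0 = (210.57 + 3.16 − 194.57) / 194.57 = 19.16 / 194.57 = 9.8474%
CAPM required = R_f + β·MRP = 4.41% + 2.036 × 3.44% = 11.41384%
α = realised − required = 9.8474% − 11.41384% = -1.57%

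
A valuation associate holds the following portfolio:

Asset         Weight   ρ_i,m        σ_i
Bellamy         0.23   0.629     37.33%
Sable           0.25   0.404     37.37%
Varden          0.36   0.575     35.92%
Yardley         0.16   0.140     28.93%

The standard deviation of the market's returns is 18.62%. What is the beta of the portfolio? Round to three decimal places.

0.927

β_Bellamy = 0.629 × 37.33% / 18.62% = 1.2610
β_Sable = 0.404 × 37.37% / 18.62% = 0.8108
β_Varden = 0.575 × 35.92% / 18.62% = 1.1092
β_Yardley = 0.140 × 28.93% / 18.62% = 0.2175
β_P = Σ w_i β_i = 0.23×1.2610 + 0.25×0.8108 + 0.36×1.1092 + 0.16×0.2175 = 0.9268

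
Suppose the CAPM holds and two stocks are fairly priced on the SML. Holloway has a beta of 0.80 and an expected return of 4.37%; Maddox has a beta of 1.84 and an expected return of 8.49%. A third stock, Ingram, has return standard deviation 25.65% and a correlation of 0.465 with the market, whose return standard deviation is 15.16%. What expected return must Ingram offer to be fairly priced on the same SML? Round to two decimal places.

4.32%

MRP = (8.49% − 4.37%) / (1.84 − 0.80) = 3.9615%
R_f = 4.37% − 0.80 × 3.9615% = 1.2008%
β_Ingram = ρ·σ_i/σ_m = 0.465 × 25.65 / 15.16 = 0.7868
E(R_Ingram) = R_f + β × MRP = 1.2008% + 0.7868 × 3.9615% = 4.32%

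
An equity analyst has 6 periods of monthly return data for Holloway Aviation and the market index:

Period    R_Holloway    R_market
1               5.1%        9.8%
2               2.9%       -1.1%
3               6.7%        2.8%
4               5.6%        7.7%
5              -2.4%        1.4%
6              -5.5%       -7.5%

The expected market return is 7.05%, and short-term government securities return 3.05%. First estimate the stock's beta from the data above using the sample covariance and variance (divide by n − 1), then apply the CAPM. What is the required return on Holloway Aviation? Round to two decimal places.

5.51%

Mean R_i = (5.1 + 2.9 + 6.7 + 5.6 − 2.4 − 5.5) / 6 = 2.0667%
Mean R_m = (9.8 − 1.1 + 2.8 + 7.7 + 1.4 − 7.5) / 6 = 2.1833%
Σ(R_i − R̄_i)(R_m − R̄_m) = 119.4867  ⇒  Cov = 119.4867 / 5 = 23.8973
Σ(R_m − R̄_m)² = 193.9883  ⇒  Var(R_m) = 193.9883 / 5 = 38.7977
β = Cov / Var(R_m) = 23.8973 / 38.7977 = 0.6159
MRP = 7.05% − 3.05% = 4.00%
E(R) = R_f + β × MRP = 3.05% + 0.6159 × 4.00% = 5.51%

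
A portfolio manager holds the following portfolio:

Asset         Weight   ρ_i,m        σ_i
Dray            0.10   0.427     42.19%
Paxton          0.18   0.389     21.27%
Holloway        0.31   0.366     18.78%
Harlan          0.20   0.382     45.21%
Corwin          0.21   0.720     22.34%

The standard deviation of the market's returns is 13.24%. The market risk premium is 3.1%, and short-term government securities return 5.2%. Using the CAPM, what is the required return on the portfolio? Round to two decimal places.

β_Dray = 0.427 × 42.19% / 13.24% = 1.3607
β_Paxton = 0.389 × 21.27% / 13.24% = 0.6249
β_Holloway = 0.366 × 18.78% / 13.24% = 0.5191
β_Harlan = 0.382 × 45.21% / 13.24% = 1.3044
β_Corwin = 0.720 × 22.34% / 13.24% = 1.2149
β_P = Σ w_i β_i = 0.10×1.3607 + 0.18×0.6249 + 0.31×0.5191 + 0.20×1.3044 + 0.21×1.2149 = 0.9255
E(R_P) = R_f + β_P × MRP = 5.2% + 0.9255 × 3.1% = 8.07%

8.07%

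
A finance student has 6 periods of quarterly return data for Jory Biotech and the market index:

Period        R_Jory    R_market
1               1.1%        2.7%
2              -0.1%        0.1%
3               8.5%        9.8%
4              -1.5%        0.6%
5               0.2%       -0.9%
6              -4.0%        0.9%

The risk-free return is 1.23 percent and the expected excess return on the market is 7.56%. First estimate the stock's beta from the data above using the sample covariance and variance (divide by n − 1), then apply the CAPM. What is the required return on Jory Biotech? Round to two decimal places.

8.40%

Mean R_i = (1.1 − 0.1 + 8.5 − 1.5 + 0.2 − 4.0) / 6 = 0.7000%
Mean R_m = (2.7 + 0.1 + 9.8 + 0.6 − 0.9 + 0.9) / 6 = 2.2000%
Σ(R_i − R̄_i)(R_m − R̄_m) = 72.3400  ⇒  Cov = 72.3400 / 5 = 14.4680
Σ(R_m − R̄_m)² = 76.2800  ⇒  Var(R_m) = 76.2800 / 5 = 15.2560
β = Cov / Var(R_m) = 14.4680 / 15.2560 = 0.9483
E(R) = R_f + β × MRP = 1.23% + 0.9483 × 7.56% = 8.40%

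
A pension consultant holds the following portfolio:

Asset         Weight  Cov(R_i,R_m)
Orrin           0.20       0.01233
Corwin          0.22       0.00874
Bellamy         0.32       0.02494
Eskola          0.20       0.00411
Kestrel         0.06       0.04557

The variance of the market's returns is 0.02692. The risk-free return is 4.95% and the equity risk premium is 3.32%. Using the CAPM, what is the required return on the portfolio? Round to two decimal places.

β_Orrin = 0.01233 / 0.02692 = 0.4580
β_Corwin = 0.00874 / 0.02692 = 0.3247
β_Bellamy = 0.02494 / 0.02692 = 0.9264
β_Eskola = 0.00411 / 0.02692 = 0.1527
β_Kestrel = 0.04557 / 0.02692 = 1.6928
β_P = Σ w_i β_i = 0.20×0.4580 + 0.22×0.3247 + 0.32×0.9264 + 0.20×0.1527 + 0.06×1.6928 = 0.5916
E(R_P) = R_f + β_P × MRP = 4.95% + 0.5916 × 3.32% = 6.91%

6.91%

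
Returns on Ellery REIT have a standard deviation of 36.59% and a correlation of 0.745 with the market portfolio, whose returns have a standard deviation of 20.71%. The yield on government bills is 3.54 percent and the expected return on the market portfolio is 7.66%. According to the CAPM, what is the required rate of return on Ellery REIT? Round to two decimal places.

β = ρ × σ_i / σ_m = 0.745 × 36.59% / 20.71% = 1.3163
MRP = 7.66% − 3.54% = 4.12%
E(R) = 3.54% + 1.3163 × 4.12% = 8.96%

8.96%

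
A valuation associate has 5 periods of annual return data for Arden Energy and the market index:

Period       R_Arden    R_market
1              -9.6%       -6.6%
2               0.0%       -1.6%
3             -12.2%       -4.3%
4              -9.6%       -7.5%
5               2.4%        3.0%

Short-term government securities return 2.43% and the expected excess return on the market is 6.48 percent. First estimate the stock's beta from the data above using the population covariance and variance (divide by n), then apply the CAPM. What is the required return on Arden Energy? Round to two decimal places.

Mean R_i = (-9.6 + 0.0 − 12.2 − 9.6 + 2.4) / 5 = -5.8000%
Mean R_m = (-6.6 − 1.6 − 4.3 − 7.5 + 3.0) / 5 = -3.4000%
Σ(R_i − R̄_i)(R_m − R̄_m) = 96.4200  ⇒  Cov = 96.4200 / 5 = 19.2840
Σ(R_m − R̄_m)² = 72.0600  ⇒  Var(R_m) = 72.0600 / 5 = 14.4120
β = Cov / Var(R_m) = 19.2840 / 14.4120 = 1.3381
E(R) = R_f + β × MRP = 2.43% + 1.3381 × 6.48% = 11.10%

11.10%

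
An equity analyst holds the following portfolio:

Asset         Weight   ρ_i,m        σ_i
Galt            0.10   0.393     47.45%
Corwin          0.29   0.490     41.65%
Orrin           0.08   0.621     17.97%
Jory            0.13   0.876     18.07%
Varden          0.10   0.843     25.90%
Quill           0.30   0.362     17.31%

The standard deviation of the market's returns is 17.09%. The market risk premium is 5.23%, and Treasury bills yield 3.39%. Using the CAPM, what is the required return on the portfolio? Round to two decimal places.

7.92%

β_Galt = 0.393 × 47.45% / 17.09% = 1.0912
β_Corwin = 0.490 × 41.65% / 17.09% = 1.1942
β_Orrin = 0.621 × 17.97% / 17.09% = 0.6530
β_Jory = 0.876 × 18.07% / 17.09% = 0.9262
β_Varden = 0.843 × 25.90% / 17.09% = 1.2776
β_Quill = 0.362 × 17.31% / 17.09% = 0.3667
β_P = Σ w_i β_i = 0.10×1.0912 + 0.29×1.1942 + 0.08×0.6530 + 0.13×0.9262 + 0.10×1.2776 + 0.30×0.3667 = 0.8659
E(R_P) = R_f + β_P × MRP = 3.39% + 0.8659 × 5.23% = 7.92%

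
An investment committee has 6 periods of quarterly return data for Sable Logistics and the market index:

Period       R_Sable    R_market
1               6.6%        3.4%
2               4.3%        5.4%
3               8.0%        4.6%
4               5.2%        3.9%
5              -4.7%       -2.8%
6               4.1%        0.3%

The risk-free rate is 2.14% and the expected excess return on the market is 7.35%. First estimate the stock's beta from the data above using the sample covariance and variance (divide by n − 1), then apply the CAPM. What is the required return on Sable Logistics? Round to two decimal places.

11.10%

Mean R_i = (6.6 + 4.3 + 8.0 + 5.2 − 4.7 + 4.1) / 6 = 3.9167%
Mean R_m = (3.4 + 5.4 + 4.6 + 3.9 − 2.8 + 0.3) / 6 = 2.4667%
Σ(R_i − R̄_i)(R_m − R̄_m) = 59.1633  ⇒  Cov = 59.1633 / 5 = 11.8327
Σ(R_m − R̄_m)² = 48.5133  ⇒  Var(R_m) = 48.5133 / 5 = 9.7027
β = Cov / Var(R_m) = 11.8327 / 9.7027 = 1.2195
E(R) = R_f + β × MRP = 2.14% + 1.2195 × 7.35% = 11.10%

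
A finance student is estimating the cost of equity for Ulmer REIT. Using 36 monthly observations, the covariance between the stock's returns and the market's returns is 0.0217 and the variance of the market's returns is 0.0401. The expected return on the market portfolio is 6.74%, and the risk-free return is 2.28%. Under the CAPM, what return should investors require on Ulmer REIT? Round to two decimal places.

β = Cov(R_i, R_m) / Var(R_m) = 0.0217 / 0.0401 = 0.5411
MRP = 6.74% − 2.28% = 4.46%
E(R) = R_f + β × MRP = 2.28% + 0.5411 × 4.46% = 4.69%

4.69%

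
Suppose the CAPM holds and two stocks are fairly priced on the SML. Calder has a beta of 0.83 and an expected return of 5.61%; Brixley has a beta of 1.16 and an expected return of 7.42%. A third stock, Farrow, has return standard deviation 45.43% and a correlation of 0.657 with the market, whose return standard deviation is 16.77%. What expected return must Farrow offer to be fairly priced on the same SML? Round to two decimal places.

MRP = (7.42% − 5.61%) / (1.16 − 0.83) = 5.4848%
R_f = 5.61% − 0.83 × 5.4848% = 1.0576%
β_Farrow = ρ·σ_i/σ_m = 0.657 × 45.43 / 16.77 = 1.7798
E(R_Farrow) = R_f + β × MRP = 1.0576% + 1.7798 × 5.4848% = 10.82%

10.82%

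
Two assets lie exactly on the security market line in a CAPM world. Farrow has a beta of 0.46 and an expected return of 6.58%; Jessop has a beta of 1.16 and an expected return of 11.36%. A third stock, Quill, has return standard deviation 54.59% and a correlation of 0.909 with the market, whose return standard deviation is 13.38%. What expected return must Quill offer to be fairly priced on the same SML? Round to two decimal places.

28.76%

MRP = (11.36% − 6.58%) / (1.16 − 0.46) = 6.8286%
R_f = 6.58% − 0.46 × 6.8286% = 3.4388%
β_Quill = ρ·σ_i/σ_m = 0.909 × 54.59 / 13.38 = 3.7087
E(R_Quill) = R_f + β × MRP = 3.4388% + 3.7087 × 6.8286% = 28.76%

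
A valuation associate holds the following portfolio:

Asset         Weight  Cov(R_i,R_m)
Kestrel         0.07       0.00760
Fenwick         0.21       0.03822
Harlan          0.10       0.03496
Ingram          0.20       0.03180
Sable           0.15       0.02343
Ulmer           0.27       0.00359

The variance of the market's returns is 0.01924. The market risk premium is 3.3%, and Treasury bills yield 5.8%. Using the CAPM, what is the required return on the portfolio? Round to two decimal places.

β_Kestrel = 0.00760 / 0.01924 = 0.3950
β_Fenwick = 0.03822 / 0.01924 = 1.9865
β_Harlan = 0.03496 / 0.01924 = 1.8170
β_Ingram = 0.03180 / 0.01924 = 1.6528
β_Sable = 0.02343 / 0.01924 = 1.2178
β_Ulmer = 0.00359 / 0.01924 = 0.1866
β_P = Σ w_i β_i = 0.07×0.3950 + 0.21×1.9865 + 0.10×1.8170 + 0.20×1.6528 + 0.15×1.2178 + 0.27×0.1866 = 1.1901
E(R_P) = R_f + β_P × MRP = 5.8% + 1.1901 × 3.3% = 9.73%

9.73%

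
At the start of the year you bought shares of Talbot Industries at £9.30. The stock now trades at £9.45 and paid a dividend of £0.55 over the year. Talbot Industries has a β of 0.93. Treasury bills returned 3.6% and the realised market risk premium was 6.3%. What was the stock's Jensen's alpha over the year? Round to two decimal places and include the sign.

-1.93%

Realised HPR = (P1 + D1 − P0) / P0 = (9.45 + 0.55 − 9.30) / 9.30 = 0.70 / 9.30 = 7.5269%
CAPM required = R_f + β·MRP = 3.6% + 0.93 × 6.3% = 9.4590%
α = realised − required = 7.5269% − 9.4590% = -1.93%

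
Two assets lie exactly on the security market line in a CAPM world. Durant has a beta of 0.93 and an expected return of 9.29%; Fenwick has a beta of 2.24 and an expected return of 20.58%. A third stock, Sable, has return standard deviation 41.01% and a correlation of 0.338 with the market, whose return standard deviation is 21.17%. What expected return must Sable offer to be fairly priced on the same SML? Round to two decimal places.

6.92%

MRP = (20.58% − 9.29%) / (2.24 − 0.93) = 8.6183%
R_f = 9.29% − 0.93 × 8.6183% = 1.2750%
β_Sable = ρ·σ_i/σ_m = 0.338 × 41.01 / 21.17 = 0.6548
E(R_Sable) = R_f + β × MRP = 1.2750% + 0.6548 × 8.6183% = 6.92%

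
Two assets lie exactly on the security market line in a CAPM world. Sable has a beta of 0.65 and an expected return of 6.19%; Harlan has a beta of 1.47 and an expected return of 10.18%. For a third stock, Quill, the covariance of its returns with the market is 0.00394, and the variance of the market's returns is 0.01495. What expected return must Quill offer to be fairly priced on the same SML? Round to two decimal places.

4.31%

MRP = (10.18% − 6.19%) / (1.47 − 0.65) = 4.8659%
R_f = 6.19% − 0.65 × 4.8659% = 3.0272%
β_Quill = Cov / Var(R_m) = 0.00394 / 0.01495 = 0.2635
E(R_Quill) = R_f + β × MRP = 3.0272% + 0.2635 × 4.8659% = 4.31%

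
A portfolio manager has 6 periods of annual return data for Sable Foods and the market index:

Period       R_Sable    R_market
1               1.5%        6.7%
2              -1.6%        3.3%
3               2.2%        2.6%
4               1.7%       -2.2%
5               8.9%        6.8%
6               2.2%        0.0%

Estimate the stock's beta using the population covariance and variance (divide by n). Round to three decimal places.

Mean R_i = (1.5 − 1.6 + 2.2 + 1.7 + 8.9 + 2.2) / 6 = 2.4833%
Mean R_m = (6.7 + 3.3 + 2.6 − 2.2 + 6.8 + 0.0) / 6 = 2.8667%
Σ(R_i − R̄_i)(R_m − R̄_m) = 24.5567  ⇒  Cov = 24.5567 / 6 = 4.0928
Σ(R_m − R̄_m)² = 64.3133  ⇒  Var(R_m) = 64.3133 / 6 = 10.7189
β = Cov / Var(R_m) = 4.0928 / 10.7189 = 0.3818

0.382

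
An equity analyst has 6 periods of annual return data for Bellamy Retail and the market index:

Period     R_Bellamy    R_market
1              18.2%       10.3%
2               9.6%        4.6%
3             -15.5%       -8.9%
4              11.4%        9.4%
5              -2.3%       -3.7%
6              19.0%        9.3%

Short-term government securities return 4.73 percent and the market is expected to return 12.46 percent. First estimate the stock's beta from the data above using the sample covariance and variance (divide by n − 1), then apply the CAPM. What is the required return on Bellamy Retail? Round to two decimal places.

Mean R_i = (18.2 + 9.6 − 15.5 + 11.4 − 2.3 + 19.0) / 6 = 6.7333%
Mean R_m = (10.3 + 4.6 − 8.9 + 9.4 − 3.7 + 9.3) / 6 = 3.5000%
Σ(R_i − R̄_i)(R_m − R̄_m) = 520.5400  ⇒  Cov = 520.5400 / 5 = 104.1080
Σ(R_m − R̄_m)² = 321.5000  ⇒  Var(R_m) = 321.5000 / 5 = 64.3000
β = Cov / Var(R_m) = 104.1080 / 64.3000 = 1.6191
MRP = 12.46% − 4.73% = 7.73%
E(R) = R_f + β × MRP = 4.73% + 1.6191 × 7.73% = 17.25%

17.25%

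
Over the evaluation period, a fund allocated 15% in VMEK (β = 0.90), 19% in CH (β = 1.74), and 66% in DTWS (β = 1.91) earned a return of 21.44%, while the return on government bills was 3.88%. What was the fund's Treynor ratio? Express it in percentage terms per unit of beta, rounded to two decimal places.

10.17%

β_P = 0.15×0.90 + 0.19×1.74 + 0.66×1.91 = 1.7262
Treynor = (R_P − R_f) / β_P = (21.44% − 3.88%) / 1.7262 = 17.56% / 1.7262 = 10.17%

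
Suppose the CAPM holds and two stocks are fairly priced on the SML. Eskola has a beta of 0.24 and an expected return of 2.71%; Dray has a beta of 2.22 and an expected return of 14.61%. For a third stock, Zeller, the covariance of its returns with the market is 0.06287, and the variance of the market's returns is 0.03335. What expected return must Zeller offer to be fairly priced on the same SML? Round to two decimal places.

12.60%

MRP = (14.61% − 2.71%) / (2.22 − 0.24) = 6.0101%
R_f = 2.71% − 0.24 × 6.0101% = 1.2676%
β_Zeller = Cov / Var(R_m) = 0.06287 / 0.03335 = 1.8852
E(R_Zeller) = R_f + β × MRP = 1.2676% + 1.8852 × 6.0101% = 12.60%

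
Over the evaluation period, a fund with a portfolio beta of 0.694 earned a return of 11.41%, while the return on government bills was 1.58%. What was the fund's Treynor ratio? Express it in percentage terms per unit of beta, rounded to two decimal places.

Treynor = (R_P − R_f) / β_P = (11.41% − 1.58%) / 0.6940 = 9.83% / 0.6940 = 14.16%

14.16%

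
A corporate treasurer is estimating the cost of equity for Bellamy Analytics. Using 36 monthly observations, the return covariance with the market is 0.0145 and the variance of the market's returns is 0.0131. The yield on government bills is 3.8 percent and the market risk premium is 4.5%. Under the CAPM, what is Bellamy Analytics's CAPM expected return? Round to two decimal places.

8.78%

β = Cov(R_i, R_m) / Var(R_m) = 0.0145 / 0.0131 = 1.1069
E(R) = R_f + β × MRP = 3.8% + 1.1069 × 4.5% = 8.78%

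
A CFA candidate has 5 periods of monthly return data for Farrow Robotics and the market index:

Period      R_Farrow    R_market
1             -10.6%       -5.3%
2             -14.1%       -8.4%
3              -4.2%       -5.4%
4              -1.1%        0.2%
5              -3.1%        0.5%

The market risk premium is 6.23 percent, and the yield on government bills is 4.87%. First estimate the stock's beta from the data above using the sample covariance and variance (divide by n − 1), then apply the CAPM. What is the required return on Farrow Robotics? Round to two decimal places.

12.48%

Mean R_i = (-10.6 − 14.1 − 4.2 − 1.1 − 3.1) / 5 = -6.6200%
Mean R_m = (-5.3 − 8.4 − 5.4 + 0.2 + 0.5) / 5 = -3.6800%
Σ(R_i − R̄_i)(R_m − R̄_m) = 73.7220  ⇒  Cov = 73.7220 / 4 = 18.4305
Σ(R_m − R̄_m)² = 60.3880  ⇒  Var(R_m) = 60.3880 / 4 = 15.0970
β = Cov / Var(R_m) = 18.4305 / 15.0970 = 1.2208
E(R) = R_f + β × MRP = 4.87% + 1.2208 × 6.23% = 12.48%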